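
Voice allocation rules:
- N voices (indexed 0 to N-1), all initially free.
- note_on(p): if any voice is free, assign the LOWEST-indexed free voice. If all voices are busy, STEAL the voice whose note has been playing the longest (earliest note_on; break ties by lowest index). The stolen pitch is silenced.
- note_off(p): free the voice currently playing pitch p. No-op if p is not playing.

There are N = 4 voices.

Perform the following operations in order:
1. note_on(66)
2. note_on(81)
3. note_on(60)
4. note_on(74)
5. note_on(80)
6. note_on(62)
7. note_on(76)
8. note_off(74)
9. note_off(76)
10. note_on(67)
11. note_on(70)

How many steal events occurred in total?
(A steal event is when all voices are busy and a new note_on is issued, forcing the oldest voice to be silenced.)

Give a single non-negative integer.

Op 1: note_on(66): voice 0 is free -> assigned | voices=[66 - - -]
Op 2: note_on(81): voice 1 is free -> assigned | voices=[66 81 - -]
Op 3: note_on(60): voice 2 is free -> assigned | voices=[66 81 60 -]
Op 4: note_on(74): voice 3 is free -> assigned | voices=[66 81 60 74]
Op 5: note_on(80): all voices busy, STEAL voice 0 (pitch 66, oldest) -> assign | voices=[80 81 60 74]
Op 6: note_on(62): all voices busy, STEAL voice 1 (pitch 81, oldest) -> assign | voices=[80 62 60 74]
Op 7: note_on(76): all voices busy, STEAL voice 2 (pitch 60, oldest) -> assign | voices=[80 62 76 74]
Op 8: note_off(74): free voice 3 | voices=[80 62 76 -]
Op 9: note_off(76): free voice 2 | voices=[80 62 - -]
Op 10: note_on(67): voice 2 is free -> assigned | voices=[80 62 67 -]
Op 11: note_on(70): voice 3 is free -> assigned | voices=[80 62 67 70]

Answer: 3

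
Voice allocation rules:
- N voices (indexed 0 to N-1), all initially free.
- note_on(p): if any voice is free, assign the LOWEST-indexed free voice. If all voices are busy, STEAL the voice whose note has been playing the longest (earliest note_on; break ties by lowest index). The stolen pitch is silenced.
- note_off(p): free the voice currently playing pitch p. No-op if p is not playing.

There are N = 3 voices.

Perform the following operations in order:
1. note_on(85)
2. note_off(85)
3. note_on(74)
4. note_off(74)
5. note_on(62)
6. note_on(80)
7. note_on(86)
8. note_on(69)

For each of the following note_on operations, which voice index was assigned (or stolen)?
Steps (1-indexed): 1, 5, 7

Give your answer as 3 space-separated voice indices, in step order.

Answer: 0 0 2

Derivation:
Op 1: note_on(85): voice 0 is free -> assigned | voices=[85 - -]
Op 2: note_off(85): free voice 0 | voices=[- - -]
Op 3: note_on(74): voice 0 is free -> assigned | voices=[74 - -]
Op 4: note_off(74): free voice 0 | voices=[- - -]
Op 5: note_on(62): voice 0 is free -> assigned | voices=[62 - -]
Op 6: note_on(80): voice 1 is free -> assigned | voices=[62 80 -]
Op 7: note_on(86): voice 2 is free -> assigned | voices=[62 80 86]
Op 8: note_on(69): all voices busy, STEAL voice 0 (pitch 62, oldest) -> assign | voices=[69 80 86]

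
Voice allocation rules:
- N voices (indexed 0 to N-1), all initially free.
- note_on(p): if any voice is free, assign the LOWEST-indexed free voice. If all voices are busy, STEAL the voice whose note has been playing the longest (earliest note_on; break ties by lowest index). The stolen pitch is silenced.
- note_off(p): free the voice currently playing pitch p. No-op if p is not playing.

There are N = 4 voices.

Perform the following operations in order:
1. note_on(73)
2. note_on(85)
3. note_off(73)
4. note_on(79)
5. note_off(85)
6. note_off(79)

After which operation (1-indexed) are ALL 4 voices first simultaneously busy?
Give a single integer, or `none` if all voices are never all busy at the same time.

Op 1: note_on(73): voice 0 is free -> assigned | voices=[73 - - -]
Op 2: note_on(85): voice 1 is free -> assigned | voices=[73 85 - -]
Op 3: note_off(73): free voice 0 | voices=[- 85 - -]
Op 4: note_on(79): voice 0 is free -> assigned | voices=[79 85 - -]
Op 5: note_off(85): free voice 1 | voices=[79 - - -]
Op 6: note_off(79): free voice 0 | voices=[- - - -]

Answer: none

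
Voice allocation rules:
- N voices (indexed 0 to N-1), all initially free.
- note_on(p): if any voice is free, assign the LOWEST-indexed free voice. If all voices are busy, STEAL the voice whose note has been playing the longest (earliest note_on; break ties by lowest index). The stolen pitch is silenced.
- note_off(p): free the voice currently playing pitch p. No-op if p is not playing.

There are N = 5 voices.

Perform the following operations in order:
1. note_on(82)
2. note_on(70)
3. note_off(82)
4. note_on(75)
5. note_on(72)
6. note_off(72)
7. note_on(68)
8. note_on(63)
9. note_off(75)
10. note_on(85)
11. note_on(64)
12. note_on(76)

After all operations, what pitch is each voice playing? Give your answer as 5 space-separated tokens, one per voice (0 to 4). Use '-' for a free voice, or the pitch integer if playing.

Answer: 85 76 68 63 64

Derivation:
Op 1: note_on(82): voice 0 is free -> assigned | voices=[82 - - - -]
Op 2: note_on(70): voice 1 is free -> assigned | voices=[82 70 - - -]
Op 3: note_off(82): free voice 0 | voices=[- 70 - - -]
Op 4: note_on(75): voice 0 is free -> assigned | voices=[75 70 - - -]
Op 5: note_on(72): voice 2 is free -> assigned | voices=[75 70 72 - -]
Op 6: note_off(72): free voice 2 | voices=[75 70 - - -]
Op 7: note_on(68): voice 2 is free -> assigned | voices=[75 70 68 - -]
Op 8: note_on(63): voice 3 is free -> assigned | voices=[75 70 68 63 -]
Op 9: note_off(75): free voice 0 | voices=[- 70 68 63 -]
Op 10: note_on(85): voice 0 is free -> assigned | voices=[85 70 68 63 -]
Op 11: note_on(64): voice 4 is free -> assigned | voices=[85 70 68 63 64]
Op 12: note_on(76): all voices busy, STEAL voice 1 (pitch 70, oldest) -> assign | voices=[85 76 68 63 64]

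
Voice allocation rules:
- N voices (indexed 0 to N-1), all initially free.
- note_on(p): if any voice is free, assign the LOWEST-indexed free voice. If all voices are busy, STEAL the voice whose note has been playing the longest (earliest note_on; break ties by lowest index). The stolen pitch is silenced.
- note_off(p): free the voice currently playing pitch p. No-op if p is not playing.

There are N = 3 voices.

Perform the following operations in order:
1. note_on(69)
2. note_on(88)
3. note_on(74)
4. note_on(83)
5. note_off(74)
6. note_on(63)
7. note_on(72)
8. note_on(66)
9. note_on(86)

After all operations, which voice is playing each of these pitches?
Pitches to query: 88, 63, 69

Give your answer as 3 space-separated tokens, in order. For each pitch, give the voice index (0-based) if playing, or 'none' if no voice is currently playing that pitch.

Answer: none none none

Derivation:
Op 1: note_on(69): voice 0 is free -> assigned | voices=[69 - -]
Op 2: note_on(88): voice 1 is free -> assigned | voices=[69 88 -]
Op 3: note_on(74): voice 2 is free -> assigned | voices=[69 88 74]
Op 4: note_on(83): all voices busy, STEAL voice 0 (pitch 69, oldest) -> assign | voices=[83 88 74]
Op 5: note_off(74): free voice 2 | voices=[83 88 -]
Op 6: note_on(63): voice 2 is free -> assigned | voices=[83 88 63]
Op 7: note_on(72): all voices busy, STEAL voice 1 (pitch 88, oldest) -> assign | voices=[83 72 63]
Op 8: note_on(66): all voices busy, STEAL voice 0 (pitch 83, oldest) -> assign | voices=[66 72 63]
Op 9: note_on(86): all voices busy, STEAL voice 2 (pitch 63, oldest) -> assign | voices=[66 72 86]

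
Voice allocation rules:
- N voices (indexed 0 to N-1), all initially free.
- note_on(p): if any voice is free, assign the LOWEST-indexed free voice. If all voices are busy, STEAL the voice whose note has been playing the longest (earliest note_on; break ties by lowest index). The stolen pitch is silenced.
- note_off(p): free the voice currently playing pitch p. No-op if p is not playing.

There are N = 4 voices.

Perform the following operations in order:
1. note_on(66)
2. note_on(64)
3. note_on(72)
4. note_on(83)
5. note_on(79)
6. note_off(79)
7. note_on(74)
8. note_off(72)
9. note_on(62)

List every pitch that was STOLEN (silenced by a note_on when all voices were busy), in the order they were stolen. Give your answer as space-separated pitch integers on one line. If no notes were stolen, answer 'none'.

Answer: 66

Derivation:
Op 1: note_on(66): voice 0 is free -> assigned | voices=[66 - - -]
Op 2: note_on(64): voice 1 is free -> assigned | voices=[66 64 - -]
Op 3: note_on(72): voice 2 is free -> assigned | voices=[66 64 72 -]
Op 4: note_on(83): voice 3 is free -> assigned | voices=[66 64 72 83]
Op 5: note_on(79): all voices busy, STEAL voice 0 (pitch 66, oldest) -> assign | voices=[79 64 72 83]
Op 6: note_off(79): free voice 0 | voices=[- 64 72 83]
Op 7: note_on(74): voice 0 is free -> assigned | voices=[74 64 72 83]
Op 8: note_off(72): free voice 2 | voices=[74 64 - 83]
Op 9: note_on(62): voice 2 is free -> assigned | voices=[74 64 62 83]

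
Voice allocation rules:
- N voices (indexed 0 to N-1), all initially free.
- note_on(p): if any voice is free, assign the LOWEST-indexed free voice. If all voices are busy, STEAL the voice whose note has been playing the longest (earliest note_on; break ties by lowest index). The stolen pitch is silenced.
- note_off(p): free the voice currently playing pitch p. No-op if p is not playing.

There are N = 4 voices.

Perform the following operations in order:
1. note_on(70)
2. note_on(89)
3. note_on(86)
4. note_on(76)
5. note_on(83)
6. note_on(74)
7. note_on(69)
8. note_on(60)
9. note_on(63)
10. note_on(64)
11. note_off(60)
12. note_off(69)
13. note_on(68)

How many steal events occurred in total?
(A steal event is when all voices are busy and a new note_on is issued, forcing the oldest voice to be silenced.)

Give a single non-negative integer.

Op 1: note_on(70): voice 0 is free -> assigned | voices=[70 - - -]
Op 2: note_on(89): voice 1 is free -> assigned | voices=[70 89 - -]
Op 3: note_on(86): voice 2 is free -> assigned | voices=[70 89 86 -]
Op 4: note_on(76): voice 3 is free -> assigned | voices=[70 89 86 76]
Op 5: note_on(83): all voices busy, STEAL voice 0 (pitch 70, oldest) -> assign | voices=[83 89 86 76]
Op 6: note_on(74): all voices busy, STEAL voice 1 (pitch 89, oldest) -> assign | voices=[83 74 86 76]
Op 7: note_on(69): all voices busy, STEAL voice 2 (pitch 86, oldest) -> assign | voices=[83 74 69 76]
Op 8: note_on(60): all voices busy, STEAL voice 3 (pitch 76, oldest) -> assign | voices=[83 74 69 60]
Op 9: note_on(63): all voices busy, STEAL voice 0 (pitch 83, oldest) -> assign | voices=[63 74 69 60]
Op 10: note_on(64): all voices busy, STEAL voice 1 (pitch 74, oldest) -> assign | voices=[63 64 69 60]
Op 11: note_off(60): free voice 3 | voices=[63 64 69 -]
Op 12: note_off(69): free voice 2 | voices=[63 64 - -]
Op 13: note_on(68): voice 2 is free -> assigned | voices=[63 64 68 -]

Answer: 6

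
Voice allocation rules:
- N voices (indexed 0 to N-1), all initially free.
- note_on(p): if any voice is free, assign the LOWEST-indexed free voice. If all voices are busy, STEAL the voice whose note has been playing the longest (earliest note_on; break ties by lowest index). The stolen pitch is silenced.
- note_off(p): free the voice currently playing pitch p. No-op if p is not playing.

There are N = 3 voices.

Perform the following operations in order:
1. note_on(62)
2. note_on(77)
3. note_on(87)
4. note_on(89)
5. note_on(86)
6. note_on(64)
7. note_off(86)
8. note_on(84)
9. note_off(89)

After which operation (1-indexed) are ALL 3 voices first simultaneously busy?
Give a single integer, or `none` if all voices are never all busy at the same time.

Op 1: note_on(62): voice 0 is free -> assigned | voices=[62 - -]
Op 2: note_on(77): voice 1 is free -> assigned | voices=[62 77 -]
Op 3: note_on(87): voice 2 is free -> assigned | voices=[62 77 87]
Op 4: note_on(89): all voices busy, STEAL voice 0 (pitch 62, oldest) -> assign | voices=[89 77 87]
Op 5: note_on(86): all voices busy, STEAL voice 1 (pitch 77, oldest) -> assign | voices=[89 86 87]
Op 6: note_on(64): all voices busy, STEAL voice 2 (pitch 87, oldest) -> assign | voices=[89 86 64]
Op 7: note_off(86): free voice 1 | voices=[89 - 64]
Op 8: note_on(84): voice 1 is free -> assigned | voices=[89 84 64]
Op 9: note_off(89): free voice 0 | voices=[- 84 64]

Answer: 3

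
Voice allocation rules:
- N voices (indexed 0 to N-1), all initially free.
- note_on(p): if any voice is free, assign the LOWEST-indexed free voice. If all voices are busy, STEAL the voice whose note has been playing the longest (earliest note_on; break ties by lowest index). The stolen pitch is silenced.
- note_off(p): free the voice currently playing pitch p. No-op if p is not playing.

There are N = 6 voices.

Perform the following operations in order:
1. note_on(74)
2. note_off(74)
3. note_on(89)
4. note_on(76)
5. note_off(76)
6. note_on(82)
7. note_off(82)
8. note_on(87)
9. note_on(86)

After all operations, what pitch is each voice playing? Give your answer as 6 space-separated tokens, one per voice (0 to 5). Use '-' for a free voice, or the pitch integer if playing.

Op 1: note_on(74): voice 0 is free -> assigned | voices=[74 - - - - -]
Op 2: note_off(74): free voice 0 | voices=[- - - - - -]
Op 3: note_on(89): voice 0 is free -> assigned | voices=[89 - - - - -]
Op 4: note_on(76): voice 1 is free -> assigned | voices=[89 76 - - - -]
Op 5: note_off(76): free voice 1 | voices=[89 - - - - -]
Op 6: note_on(82): voice 1 is free -> assigned | voices=[89 82 - - - -]
Op 7: note_off(82): free voice 1 | voices=[89 - - - - -]
Op 8: note_on(87): voice 1 is free -> assigned | voices=[89 87 - - - -]
Op 9: note_on(86): voice 2 is free -> assigned | voices=[89 87 86 - - -]

Answer: 89 87 86 - - -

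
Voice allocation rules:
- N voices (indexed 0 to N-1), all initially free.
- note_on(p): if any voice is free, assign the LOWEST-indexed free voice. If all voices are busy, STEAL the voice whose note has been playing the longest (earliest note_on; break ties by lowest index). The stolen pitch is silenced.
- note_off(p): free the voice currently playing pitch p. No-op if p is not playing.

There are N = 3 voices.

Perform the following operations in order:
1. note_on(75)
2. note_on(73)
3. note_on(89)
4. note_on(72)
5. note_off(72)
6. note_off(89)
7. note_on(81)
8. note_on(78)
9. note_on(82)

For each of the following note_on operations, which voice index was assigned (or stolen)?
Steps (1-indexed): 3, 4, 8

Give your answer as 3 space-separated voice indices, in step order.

Op 1: note_on(75): voice 0 is free -> assigned | voices=[75 - -]
Op 2: note_on(73): voice 1 is free -> assigned | voices=[75 73 -]
Op 3: note_on(89): voice 2 is free -> assigned | voices=[75 73 89]
Op 4: note_on(72): all voices busy, STEAL voice 0 (pitch 75, oldest) -> assign | voices=[72 73 89]
Op 5: note_off(72): free voice 0 | voices=[- 73 89]
Op 6: note_off(89): free voice 2 | voices=[- 73 -]
Op 7: note_on(81): voice 0 is free -> assigned | voices=[81 73 -]
Op 8: note_on(78): voice 2 is free -> assigned | voices=[81 73 78]
Op 9: note_on(82): all voices busy, STEAL voice 1 (pitch 73, oldest) -> assign | voices=[81 82 78]

Answer: 2 0 2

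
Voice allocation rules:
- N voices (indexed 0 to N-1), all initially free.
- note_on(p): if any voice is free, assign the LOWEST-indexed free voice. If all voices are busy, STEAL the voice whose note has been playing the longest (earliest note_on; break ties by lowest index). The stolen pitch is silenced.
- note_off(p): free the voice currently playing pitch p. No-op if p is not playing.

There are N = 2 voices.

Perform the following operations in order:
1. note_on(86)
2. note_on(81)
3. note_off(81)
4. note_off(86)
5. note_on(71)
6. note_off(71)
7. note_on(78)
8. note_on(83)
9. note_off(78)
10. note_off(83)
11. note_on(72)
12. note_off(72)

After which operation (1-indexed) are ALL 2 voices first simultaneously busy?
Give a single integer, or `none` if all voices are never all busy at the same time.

Op 1: note_on(86): voice 0 is free -> assigned | voices=[86 -]
Op 2: note_on(81): voice 1 is free -> assigned | voices=[86 81]
Op 3: note_off(81): free voice 1 | voices=[86 -]
Op 4: note_off(86): free voice 0 | voices=[- -]
Op 5: note_on(71): voice 0 is free -> assigned | voices=[71 -]
Op 6: note_off(71): free voice 0 | voices=[- -]
Op 7: note_on(78): voice 0 is free -> assigned | voices=[78 -]
Op 8: note_on(83): voice 1 is free -> assigned | voices=[78 83]
Op 9: note_off(78): free voice 0 | voices=[- 83]
Op 10: note_off(83): free voice 1 | voices=[- -]
Op 11: note_on(72): voice 0 is free -> assigned | voices=[72 -]
Op 12: note_off(72): free voice 0 | voices=[- -]

Answer: 2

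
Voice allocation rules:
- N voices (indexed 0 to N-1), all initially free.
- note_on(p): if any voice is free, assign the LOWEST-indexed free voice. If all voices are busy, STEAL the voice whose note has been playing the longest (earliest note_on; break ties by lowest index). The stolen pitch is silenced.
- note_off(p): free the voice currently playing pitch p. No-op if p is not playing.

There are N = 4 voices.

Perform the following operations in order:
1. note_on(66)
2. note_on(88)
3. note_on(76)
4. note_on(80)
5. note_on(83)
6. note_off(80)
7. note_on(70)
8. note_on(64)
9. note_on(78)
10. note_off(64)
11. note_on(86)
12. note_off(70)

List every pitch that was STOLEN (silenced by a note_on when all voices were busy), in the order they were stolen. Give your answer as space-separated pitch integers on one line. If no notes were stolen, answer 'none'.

Answer: 66 88 76

Derivation:
Op 1: note_on(66): voice 0 is free -> assigned | voices=[66 - - -]
Op 2: note_on(88): voice 1 is free -> assigned | voices=[66 88 - -]
Op 3: note_on(76): voice 2 is free -> assigned | voices=[66 88 76 -]
Op 4: note_on(80): voice 3 is free -> assigned | voices=[66 88 76 80]
Op 5: note_on(83): all voices busy, STEAL voice 0 (pitch 66, oldest) -> assign | voices=[83 88 76 80]
Op 6: note_off(80): free voice 3 | voices=[83 88 76 -]
Op 7: note_on(70): voice 3 is free -> assigned | voices=[83 88 76 70]
Op 8: note_on(64): all voices busy, STEAL voice 1 (pitch 88, oldest) -> assign | voices=[83 64 76 70]
Op 9: note_on(78): all voices busy, STEAL voice 2 (pitch 76, oldest) -> assign | voices=[83 64 78 70]
Op 10: note_off(64): free voice 1 | voices=[83 - 78 70]
Op 11: note_on(86): voice 1 is free -> assigned | voices=[83 86 78 70]
Op 12: note_off(70): free voice 3 | voices=[83 86 78 -]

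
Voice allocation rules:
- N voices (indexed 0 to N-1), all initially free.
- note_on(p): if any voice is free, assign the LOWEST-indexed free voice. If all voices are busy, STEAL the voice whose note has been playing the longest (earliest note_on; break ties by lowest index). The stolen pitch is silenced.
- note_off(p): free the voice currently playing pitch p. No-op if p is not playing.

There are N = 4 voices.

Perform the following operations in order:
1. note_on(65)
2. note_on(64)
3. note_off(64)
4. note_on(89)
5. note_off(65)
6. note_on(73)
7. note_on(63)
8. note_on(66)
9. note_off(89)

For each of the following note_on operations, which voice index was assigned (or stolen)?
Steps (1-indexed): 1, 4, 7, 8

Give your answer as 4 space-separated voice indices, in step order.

Answer: 0 1 2 3

Derivation:
Op 1: note_on(65): voice 0 is free -> assigned | voices=[65 - - -]
Op 2: note_on(64): voice 1 is free -> assigned | voices=[65 64 - -]
Op 3: note_off(64): free voice 1 | voices=[65 - - -]
Op 4: note_on(89): voice 1 is free -> assigned | voices=[65 89 - -]
Op 5: note_off(65): free voice 0 | voices=[- 89 - -]
Op 6: note_on(73): voice 0 is free -> assigned | voices=[73 89 - -]
Op 7: note_on(63): voice 2 is free -> assigned | voices=[73 89 63 -]
Op 8: note_on(66): voice 3 is free -> assigned | voices=[73 89 63 66]
Op 9: note_off(89): free voice 1 | voices=[73 - 63 66]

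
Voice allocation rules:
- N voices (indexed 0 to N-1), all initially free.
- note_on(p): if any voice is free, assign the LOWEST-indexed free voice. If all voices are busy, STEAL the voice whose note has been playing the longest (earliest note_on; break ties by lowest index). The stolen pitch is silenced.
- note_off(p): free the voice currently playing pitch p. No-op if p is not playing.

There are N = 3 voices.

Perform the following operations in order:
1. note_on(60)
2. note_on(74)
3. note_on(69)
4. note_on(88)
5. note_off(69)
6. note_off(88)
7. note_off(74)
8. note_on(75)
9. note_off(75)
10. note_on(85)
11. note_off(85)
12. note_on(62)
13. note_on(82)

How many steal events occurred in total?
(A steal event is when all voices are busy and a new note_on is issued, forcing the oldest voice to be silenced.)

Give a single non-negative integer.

Op 1: note_on(60): voice 0 is free -> assigned | voices=[60 - -]
Op 2: note_on(74): voice 1 is free -> assigned | voices=[60 74 -]
Op 3: note_on(69): voice 2 is free -> assigned | voices=[60 74 69]
Op 4: note_on(88): all voices busy, STEAL voice 0 (pitch 60, oldest) -> assign | voices=[88 74 69]
Op 5: note_off(69): free voice 2 | voices=[88 74 -]
Op 6: note_off(88): free voice 0 | voices=[- 74 -]
Op 7: note_off(74): free voice 1 | voices=[- - -]
Op 8: note_on(75): voice 0 is free -> assigned | voices=[75 - -]
Op 9: note_off(75): free voice 0 | voices=[- - -]
Op 10: note_on(85): voice 0 is free -> assigned | voices=[85 - -]
Op 11: note_off(85): free voice 0 | voices=[- - -]
Op 12: note_on(62): voice 0 is free -> assigned | voices=[62 - -]
Op 13: note_on(82): voice 1 is free -> assigned | voices=[62 82 -]

Answer: 1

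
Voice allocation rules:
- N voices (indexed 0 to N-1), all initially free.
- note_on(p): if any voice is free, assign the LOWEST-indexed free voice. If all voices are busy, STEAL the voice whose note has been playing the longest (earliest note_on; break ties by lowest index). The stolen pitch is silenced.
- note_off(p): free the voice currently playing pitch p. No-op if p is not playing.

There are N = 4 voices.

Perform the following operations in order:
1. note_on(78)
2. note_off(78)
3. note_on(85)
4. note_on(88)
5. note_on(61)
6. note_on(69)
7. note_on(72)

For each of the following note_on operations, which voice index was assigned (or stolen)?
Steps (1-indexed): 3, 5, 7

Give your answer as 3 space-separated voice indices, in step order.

Op 1: note_on(78): voice 0 is free -> assigned | voices=[78 - - -]
Op 2: note_off(78): free voice 0 | voices=[- - - -]
Op 3: note_on(85): voice 0 is free -> assigned | voices=[85 - - -]
Op 4: note_on(88): voice 1 is free -> assigned | voices=[85 88 - -]
Op 5: note_on(61): voice 2 is free -> assigned | voices=[85 88 61 -]
Op 6: note_on(69): voice 3 is free -> assigned | voices=[85 88 61 69]
Op 7: note_on(72): all voices busy, STEAL voice 0 (pitch 85, oldest) -> assign | voices=[72 88 61 69]

Answer: 0 2 0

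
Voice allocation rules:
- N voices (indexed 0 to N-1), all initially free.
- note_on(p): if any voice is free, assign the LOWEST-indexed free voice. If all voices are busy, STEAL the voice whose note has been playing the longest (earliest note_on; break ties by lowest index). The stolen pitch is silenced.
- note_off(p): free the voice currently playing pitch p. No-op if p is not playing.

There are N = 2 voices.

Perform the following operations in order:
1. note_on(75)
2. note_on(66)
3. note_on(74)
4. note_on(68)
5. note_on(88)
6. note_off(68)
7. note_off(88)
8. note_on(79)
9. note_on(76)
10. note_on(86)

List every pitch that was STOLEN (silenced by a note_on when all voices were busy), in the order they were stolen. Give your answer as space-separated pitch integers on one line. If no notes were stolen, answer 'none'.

Answer: 75 66 74 79

Derivation:
Op 1: note_on(75): voice 0 is free -> assigned | voices=[75 -]
Op 2: note_on(66): voice 1 is free -> assigned | voices=[75 66]
Op 3: note_on(74): all voices busy, STEAL voice 0 (pitch 75, oldest) -> assign | voices=[74 66]
Op 4: note_on(68): all voices busy, STEAL voice 1 (pitch 66, oldest) -> assign | voices=[74 68]
Op 5: note_on(88): all voices busy, STEAL voice 0 (pitch 74, oldest) -> assign | voices=[88 68]
Op 6: note_off(68): free voice 1 | voices=[88 -]
Op 7: note_off(88): free voice 0 | voices=[- -]
Op 8: note_on(79): voice 0 is free -> assigned | voices=[79 -]
Op 9: note_on(76): voice 1 is free -> assigned | voices=[79 76]
Op 10: note_on(86): all voices busy, STEAL voice 0 (pitch 79, oldest) -> assign | voices=[86 76]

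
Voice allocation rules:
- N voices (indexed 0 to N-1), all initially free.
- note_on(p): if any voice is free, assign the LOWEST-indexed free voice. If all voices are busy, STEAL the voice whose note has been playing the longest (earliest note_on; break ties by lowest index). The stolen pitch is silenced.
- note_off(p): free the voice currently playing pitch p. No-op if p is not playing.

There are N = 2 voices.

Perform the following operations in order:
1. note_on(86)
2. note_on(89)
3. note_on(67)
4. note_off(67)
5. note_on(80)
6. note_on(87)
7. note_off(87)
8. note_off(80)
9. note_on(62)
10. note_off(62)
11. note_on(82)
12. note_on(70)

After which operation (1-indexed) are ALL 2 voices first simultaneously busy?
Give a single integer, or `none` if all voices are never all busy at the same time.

Answer: 2

Derivation:
Op 1: note_on(86): voice 0 is free -> assigned | voices=[86 -]
Op 2: note_on(89): voice 1 is free -> assigned | voices=[86 89]
Op 3: note_on(67): all voices busy, STEAL voice 0 (pitch 86, oldest) -> assign | voices=[67 89]
Op 4: note_off(67): free voice 0 | voices=[- 89]
Op 5: note_on(80): voice 0 is free -> assigned | voices=[80 89]
Op 6: note_on(87): all voices busy, STEAL voice 1 (pitch 89, oldest) -> assign | voices=[80 87]
Op 7: note_off(87): free voice 1 | voices=[80 -]
Op 8: note_off(80): free voice 0 | voices=[- -]
Op 9: note_on(62): voice 0 is free -> assigned | voices=[62 -]
Op 10: note_off(62): free voice 0 | voices=[- -]
Op 11: note_on(82): voice 0 is free -> assigned | voices=[82 -]
Op 12: note_on(70): voice 1 is free -> assigned | voices=[82 70]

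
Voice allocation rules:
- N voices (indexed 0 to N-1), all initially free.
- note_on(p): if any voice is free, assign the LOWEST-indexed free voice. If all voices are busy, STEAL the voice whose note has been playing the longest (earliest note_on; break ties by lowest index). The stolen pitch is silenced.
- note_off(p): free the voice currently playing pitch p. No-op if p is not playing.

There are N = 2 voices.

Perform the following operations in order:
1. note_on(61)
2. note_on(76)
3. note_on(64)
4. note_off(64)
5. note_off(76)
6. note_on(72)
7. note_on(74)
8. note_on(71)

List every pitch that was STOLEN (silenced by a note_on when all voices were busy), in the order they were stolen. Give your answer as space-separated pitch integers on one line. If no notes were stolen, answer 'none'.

Op 1: note_on(61): voice 0 is free -> assigned | voices=[61 -]
Op 2: note_on(76): voice 1 is free -> assigned | voices=[61 76]
Op 3: note_on(64): all voices busy, STEAL voice 0 (pitch 61, oldest) -> assign | voices=[64 76]
Op 4: note_off(64): free voice 0 | voices=[- 76]
Op 5: note_off(76): free voice 1 | voices=[- -]
Op 6: note_on(72): voice 0 is free -> assigned | voices=[72 -]
Op 7: note_on(74): voice 1 is free -> assigned | voices=[72 74]
Op 8: note_on(71): all voices busy, STEAL voice 0 (pitch 72, oldest) -> assign | voices=[71 74]

Answer: 61 72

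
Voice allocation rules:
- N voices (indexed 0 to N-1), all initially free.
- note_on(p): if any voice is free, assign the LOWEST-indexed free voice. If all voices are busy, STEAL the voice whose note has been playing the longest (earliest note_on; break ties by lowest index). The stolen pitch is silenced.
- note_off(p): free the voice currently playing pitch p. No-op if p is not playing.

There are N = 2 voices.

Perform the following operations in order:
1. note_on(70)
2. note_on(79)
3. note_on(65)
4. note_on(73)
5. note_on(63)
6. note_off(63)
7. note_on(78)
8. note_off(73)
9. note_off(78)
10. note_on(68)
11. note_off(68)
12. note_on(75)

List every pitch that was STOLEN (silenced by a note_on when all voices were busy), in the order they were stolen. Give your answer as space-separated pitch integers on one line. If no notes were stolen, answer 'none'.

Op 1: note_on(70): voice 0 is free -> assigned | voices=[70 -]
Op 2: note_on(79): voice 1 is free -> assigned | voices=[70 79]
Op 3: note_on(65): all voices busy, STEAL voice 0 (pitch 70, oldest) -> assign | voices=[65 79]
Op 4: note_on(73): all voices busy, STEAL voice 1 (pitch 79, oldest) -> assign | voices=[65 73]
Op 5: note_on(63): all voices busy, STEAL voice 0 (pitch 65, oldest) -> assign | voices=[63 73]
Op 6: note_off(63): free voice 0 | voices=[- 73]
Op 7: note_on(78): voice 0 is free -> assigned | voices=[78 73]
Op 8: note_off(73): free voice 1 | voices=[78 -]
Op 9: note_off(78): free voice 0 | voices=[- -]
Op 10: note_on(68): voice 0 is free -> assigned | voices=[68 -]
Op 11: note_off(68): free voice 0 | voices=[- -]
Op 12: note_on(75): voice 0 is free -> assigned | voices=[75 -]

Answer: 70 79 65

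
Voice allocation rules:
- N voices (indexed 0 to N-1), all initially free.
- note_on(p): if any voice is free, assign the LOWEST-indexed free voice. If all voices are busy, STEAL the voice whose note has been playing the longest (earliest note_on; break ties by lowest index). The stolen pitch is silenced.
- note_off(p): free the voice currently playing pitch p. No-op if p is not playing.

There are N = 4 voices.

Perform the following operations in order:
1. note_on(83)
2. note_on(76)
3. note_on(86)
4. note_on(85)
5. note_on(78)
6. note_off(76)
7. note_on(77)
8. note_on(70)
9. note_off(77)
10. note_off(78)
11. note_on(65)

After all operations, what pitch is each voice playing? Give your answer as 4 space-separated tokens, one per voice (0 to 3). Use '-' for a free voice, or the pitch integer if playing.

Op 1: note_on(83): voice 0 is free -> assigned | voices=[83 - - -]
Op 2: note_on(76): voice 1 is free -> assigned | voices=[83 76 - -]
Op 3: note_on(86): voice 2 is free -> assigned | voices=[83 76 86 -]
Op 4: note_on(85): voice 3 is free -> assigned | voices=[83 76 86 85]
Op 5: note_on(78): all voices busy, STEAL voice 0 (pitch 83, oldest) -> assign | voices=[78 76 86 85]
Op 6: note_off(76): free voice 1 | voices=[78 - 86 85]
Op 7: note_on(77): voice 1 is free -> assigned | voices=[78 77 86 85]
Op 8: note_on(70): all voices busy, STEAL voice 2 (pitch 86, oldest) -> assign | voices=[78 77 70 85]
Op 9: note_off(77): free voice 1 | voices=[78 - 70 85]
Op 10: note_off(78): free voice 0 | voices=[- - 70 85]
Op 11: note_on(65): voice 0 is free -> assigned | voices=[65 - 70 85]

Answer: 65 - 70 85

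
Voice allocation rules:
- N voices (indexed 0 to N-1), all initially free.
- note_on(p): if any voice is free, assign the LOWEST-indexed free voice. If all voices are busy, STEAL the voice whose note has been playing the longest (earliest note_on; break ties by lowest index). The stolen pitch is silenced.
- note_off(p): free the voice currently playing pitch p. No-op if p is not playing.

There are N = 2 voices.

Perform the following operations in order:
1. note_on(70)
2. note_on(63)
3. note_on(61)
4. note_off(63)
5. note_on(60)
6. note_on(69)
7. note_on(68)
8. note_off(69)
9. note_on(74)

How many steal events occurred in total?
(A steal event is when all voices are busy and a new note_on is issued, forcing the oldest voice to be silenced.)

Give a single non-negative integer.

Op 1: note_on(70): voice 0 is free -> assigned | voices=[70 -]
Op 2: note_on(63): voice 1 is free -> assigned | voices=[70 63]
Op 3: note_on(61): all voices busy, STEAL voice 0 (pitch 70, oldest) -> assign | voices=[61 63]
Op 4: note_off(63): free voice 1 | voices=[61 -]
Op 5: note_on(60): voice 1 is free -> assigned | voices=[61 60]
Op 6: note_on(69): all voices busy, STEAL voice 0 (pitch 61, oldest) -> assign | voices=[69 60]
Op 7: note_on(68): all voices busy, STEAL voice 1 (pitch 60, oldest) -> assign | voices=[69 68]
Op 8: note_off(69): free voice 0 | voices=[- 68]
Op 9: note_on(74): voice 0 is free -> assigned | voices=[74 68]

Answer: 3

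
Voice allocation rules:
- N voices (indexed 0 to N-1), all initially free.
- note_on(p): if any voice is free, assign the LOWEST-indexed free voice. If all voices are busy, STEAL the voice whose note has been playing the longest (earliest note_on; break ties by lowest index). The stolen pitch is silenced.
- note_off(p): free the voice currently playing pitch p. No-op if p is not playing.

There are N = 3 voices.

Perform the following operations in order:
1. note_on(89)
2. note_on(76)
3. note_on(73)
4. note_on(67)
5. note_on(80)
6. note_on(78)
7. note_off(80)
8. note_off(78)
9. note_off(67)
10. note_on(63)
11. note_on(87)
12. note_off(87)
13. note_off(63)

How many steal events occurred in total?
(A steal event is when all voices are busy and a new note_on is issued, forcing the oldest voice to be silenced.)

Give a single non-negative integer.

Answer: 3

Derivation:
Op 1: note_on(89): voice 0 is free -> assigned | voices=[89 - -]
Op 2: note_on(76): voice 1 is free -> assigned | voices=[89 76 -]
Op 3: note_on(73): voice 2 is free -> assigned | voices=[89 76 73]
Op 4: note_on(67): all voices busy, STEAL voice 0 (pitch 89, oldest) -> assign | voices=[67 76 73]
Op 5: note_on(80): all voices busy, STEAL voice 1 (pitch 76, oldest) -> assign | voices=[67 80 73]
Op 6: note_on(78): all voices busy, STEAL voice 2 (pitch 73, oldest) -> assign | voices=[67 80 78]
Op 7: note_off(80): free voice 1 | voices=[67 - 78]
Op 8: note_off(78): free voice 2 | voices=[67 - -]
Op 9: note_off(67): free voice 0 | voices=[- - -]
Op 10: note_on(63): voice 0 is free -> assigned | voices=[63 - -]
Op 11: note_on(87): voice 1 is free -> assigned | voices=[63 87 -]
Op 12: note_off(87): free voice 1 | voices=[63 - -]
Op 13: note_off(63): free voice 0 | voices=[- - -]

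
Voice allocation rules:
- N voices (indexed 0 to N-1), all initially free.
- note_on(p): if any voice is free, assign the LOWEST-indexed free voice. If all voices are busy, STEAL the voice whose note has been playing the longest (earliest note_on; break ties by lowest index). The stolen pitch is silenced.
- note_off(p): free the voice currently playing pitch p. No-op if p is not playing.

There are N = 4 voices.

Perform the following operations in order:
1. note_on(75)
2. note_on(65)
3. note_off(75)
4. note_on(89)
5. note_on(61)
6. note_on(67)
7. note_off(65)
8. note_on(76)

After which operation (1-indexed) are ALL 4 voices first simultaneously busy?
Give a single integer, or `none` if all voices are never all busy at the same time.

Answer: 6

Derivation:
Op 1: note_on(75): voice 0 is free -> assigned | voices=[75 - - -]
Op 2: note_on(65): voice 1 is free -> assigned | voices=[75 65 - -]
Op 3: note_off(75): free voice 0 | voices=[- 65 - -]
Op 4: note_on(89): voice 0 is free -> assigned | voices=[89 65 - -]
Op 5: note_on(61): voice 2 is free -> assigned | voices=[89 65 61 -]
Op 6: note_on(67): voice 3 is free -> assigned | voices=[89 65 61 67]
Op 7: note_off(65): free voice 1 | voices=[89 - 61 67]
Op 8: note_on(76): voice 1 is free -> assigned | voices=[89 76 61 67]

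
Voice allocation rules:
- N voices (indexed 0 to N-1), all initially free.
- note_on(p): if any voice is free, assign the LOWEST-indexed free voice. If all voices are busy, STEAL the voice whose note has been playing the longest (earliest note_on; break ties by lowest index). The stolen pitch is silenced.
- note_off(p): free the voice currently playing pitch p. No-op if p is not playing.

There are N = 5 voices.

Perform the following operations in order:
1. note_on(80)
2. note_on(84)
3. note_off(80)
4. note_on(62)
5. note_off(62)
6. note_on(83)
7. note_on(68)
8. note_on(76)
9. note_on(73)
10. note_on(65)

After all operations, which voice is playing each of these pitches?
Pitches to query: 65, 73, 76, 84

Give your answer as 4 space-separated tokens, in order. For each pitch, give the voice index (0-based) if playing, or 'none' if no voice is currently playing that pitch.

Op 1: note_on(80): voice 0 is free -> assigned | voices=[80 - - - -]
Op 2: note_on(84): voice 1 is free -> assigned | voices=[80 84 - - -]
Op 3: note_off(80): free voice 0 | voices=[- 84 - - -]
Op 4: note_on(62): voice 0 is free -> assigned | voices=[62 84 - - -]
Op 5: note_off(62): free voice 0 | voices=[- 84 - - -]
Op 6: note_on(83): voice 0 is free -> assigned | voices=[83 84 - - -]
Op 7: note_on(68): voice 2 is free -> assigned | voices=[83 84 68 - -]
Op 8: note_on(76): voice 3 is free -> assigned | voices=[83 84 68 76 -]
Op 9: note_on(73): voice 4 is free -> assigned | voices=[83 84 68 76 73]
Op 10: note_on(65): all voices busy, STEAL voice 1 (pitch 84, oldest) -> assign | voices=[83 65 68 76 73]

Answer: 1 4 3 none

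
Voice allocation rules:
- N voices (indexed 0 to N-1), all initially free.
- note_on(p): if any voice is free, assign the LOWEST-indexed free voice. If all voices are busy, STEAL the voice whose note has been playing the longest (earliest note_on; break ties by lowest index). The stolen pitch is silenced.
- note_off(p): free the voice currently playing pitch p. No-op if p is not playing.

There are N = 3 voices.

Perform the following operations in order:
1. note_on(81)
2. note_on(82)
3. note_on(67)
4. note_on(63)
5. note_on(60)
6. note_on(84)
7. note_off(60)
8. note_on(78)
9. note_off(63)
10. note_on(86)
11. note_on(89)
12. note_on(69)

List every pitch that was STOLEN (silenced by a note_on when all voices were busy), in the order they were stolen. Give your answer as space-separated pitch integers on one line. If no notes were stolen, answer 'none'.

Answer: 81 82 67 84 78

Derivation:
Op 1: note_on(81): voice 0 is free -> assigned | voices=[81 - -]
Op 2: note_on(82): voice 1 is free -> assigned | voices=[81 82 -]
Op 3: note_on(67): voice 2 is free -> assigned | voices=[81 82 67]
Op 4: note_on(63): all voices busy, STEAL voice 0 (pitch 81, oldest) -> assign | voices=[63 82 67]
Op 5: note_on(60): all voices busy, STEAL voice 1 (pitch 82, oldest) -> assign | voices=[63 60 67]
Op 6: note_on(84): all voices busy, STEAL voice 2 (pitch 67, oldest) -> assign | voices=[63 60 84]
Op 7: note_off(60): free voice 1 | voices=[63 - 84]
Op 8: note_on(78): voice 1 is free -> assigned | voices=[63 78 84]
Op 9: note_off(63): free voice 0 | voices=[- 78 84]
Op 10: note_on(86): voice 0 is free -> assigned | voices=[86 78 84]
Op 11: note_on(89): all voices busy, STEAL voice 2 (pitch 84, oldest) -> assign | voices=[86 78 89]
Op 12: note_on(69): all voices busy, STEAL voice 1 (pitch 78, oldest) -> assign | voices=[86 69 89]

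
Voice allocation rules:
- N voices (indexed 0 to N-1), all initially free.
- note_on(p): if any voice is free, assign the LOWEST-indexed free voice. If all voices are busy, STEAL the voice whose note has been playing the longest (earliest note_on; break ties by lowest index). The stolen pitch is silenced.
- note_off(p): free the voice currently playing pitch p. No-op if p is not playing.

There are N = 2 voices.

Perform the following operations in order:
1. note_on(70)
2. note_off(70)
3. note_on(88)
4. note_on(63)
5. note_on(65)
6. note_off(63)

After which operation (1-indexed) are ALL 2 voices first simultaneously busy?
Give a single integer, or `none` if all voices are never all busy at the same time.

Answer: 4

Derivation:
Op 1: note_on(70): voice 0 is free -> assigned | voices=[70 -]
Op 2: note_off(70): free voice 0 | voices=[- -]
Op 3: note_on(88): voice 0 is free -> assigned | voices=[88 -]
Op 4: note_on(63): voice 1 is free -> assigned | voices=[88 63]
Op 5: note_on(65): all voices busy, STEAL voice 0 (pitch 88, oldest) -> assign | voices=[65 63]
Op 6: note_off(63): free voice 1 | voices=[65 -]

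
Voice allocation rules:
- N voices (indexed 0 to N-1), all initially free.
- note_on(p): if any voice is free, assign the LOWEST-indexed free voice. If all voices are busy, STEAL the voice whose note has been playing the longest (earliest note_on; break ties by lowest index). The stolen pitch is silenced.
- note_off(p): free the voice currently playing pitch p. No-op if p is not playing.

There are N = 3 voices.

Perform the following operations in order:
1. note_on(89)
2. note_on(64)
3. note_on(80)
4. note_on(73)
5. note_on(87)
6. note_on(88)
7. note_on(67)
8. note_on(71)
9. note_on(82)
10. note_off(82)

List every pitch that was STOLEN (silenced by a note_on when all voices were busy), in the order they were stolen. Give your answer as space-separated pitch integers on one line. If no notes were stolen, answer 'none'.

Op 1: note_on(89): voice 0 is free -> assigned | voices=[89 - -]
Op 2: note_on(64): voice 1 is free -> assigned | voices=[89 64 -]
Op 3: note_on(80): voice 2 is free -> assigned | voices=[89 64 80]
Op 4: note_on(73): all voices busy, STEAL voice 0 (pitch 89, oldest) -> assign | voices=[73 64 80]
Op 5: note_on(87): all voices busy, STEAL voice 1 (pitch 64, oldest) -> assign | voices=[73 87 80]
Op 6: note_on(88): all voices busy, STEAL voice 2 (pitch 80, oldest) -> assign | voices=[73 87 88]
Op 7: note_on(67): all voices busy, STEAL voice 0 (pitch 73, oldest) -> assign | voices=[67 87 88]
Op 8: note_on(71): all voices busy, STEAL voice 1 (pitch 87, oldest) -> assign | voices=[67 71 88]
Op 9: note_on(82): all voices busy, STEAL voice 2 (pitch 88, oldest) -> assign | voices=[67 71 82]
Op 10: note_off(82): free voice 2 | voices=[67 71 -]

Answer: 89 64 80 73 87 88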